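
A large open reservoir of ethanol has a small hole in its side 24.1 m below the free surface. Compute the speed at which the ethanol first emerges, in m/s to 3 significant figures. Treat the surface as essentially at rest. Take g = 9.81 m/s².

v = 21.7 m/s

Bernoulli from surface to hole (P equal, v_surface ≈ 0): v = √(2gh) = √(2×9.81×24.1) = 21.7 m/s.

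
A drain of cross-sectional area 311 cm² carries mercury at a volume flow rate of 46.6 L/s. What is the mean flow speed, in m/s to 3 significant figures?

Q = 46.6 L/s = 0.0466 m³/s.
v = Q/A = 0.0466 / 0.0311 = 1.50 m/s.

v ≈ 1.50 m/s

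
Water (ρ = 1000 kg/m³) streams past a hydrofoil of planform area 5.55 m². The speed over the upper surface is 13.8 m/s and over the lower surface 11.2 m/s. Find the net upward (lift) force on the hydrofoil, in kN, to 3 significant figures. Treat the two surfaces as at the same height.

F ≈ 180 kN

With equal heights on the two surfaces, Bernoulli gives P_lower − P_upper = ½ρ(v_upper² − v_lower²).
ΔP = ½·1000·(13.8² − 11.2²) = 32500 Pa.
Lift = ΔP · A = 32500 × 5.55 = 180000 N.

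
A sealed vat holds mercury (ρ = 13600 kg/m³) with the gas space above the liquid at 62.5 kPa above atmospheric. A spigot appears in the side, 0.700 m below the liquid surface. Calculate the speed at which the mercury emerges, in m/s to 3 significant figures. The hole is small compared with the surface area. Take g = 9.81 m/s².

Take point 1 at the surface (v₁ ≈ 0) and point 2 at the hole (at atmospheric pressure). Bernoulli: P₁ + ρg h = P_atm + ½ρv₂².
With P₁ − P_atm = 62500 Pa, v₂ = √(2gh + 2ΔP/ρ) = √(2·9.81·0.700 + 2·62500/13600) = 4.79 m/s.

v = 4.79 m/s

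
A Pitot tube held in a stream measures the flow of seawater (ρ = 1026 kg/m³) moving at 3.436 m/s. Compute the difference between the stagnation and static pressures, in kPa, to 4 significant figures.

The dynamic pressure equals the rise in static pressure at the stagnation point: ΔP = ½ρv².
ΔP = ½·1026·3.436² = 6057 Pa.

ΔP ≈ 6.057 kPa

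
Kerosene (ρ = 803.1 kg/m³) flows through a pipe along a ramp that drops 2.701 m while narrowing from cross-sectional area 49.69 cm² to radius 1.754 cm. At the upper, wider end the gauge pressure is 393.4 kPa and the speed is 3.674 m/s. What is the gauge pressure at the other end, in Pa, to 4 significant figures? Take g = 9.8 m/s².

Mass conservation (A₁v₁ = A₂v₂) gives v₂ = 3.674 × 49.69/9.665 = 18.89 m/s.
Bernoulli: P₁ + ½ρv₁² + ρg h₁ = P₂ + ½ρv₂² + ρg h₂, so P₂ = P₁ + ½ρ(v₁² − v₂²) − ρg(h₂ − h₁).
P₂ = 393400 + ½·803.1·(3.674² − 18.89²) − 803.1·9.8·(−2.701) = 393400 + (-137800) − (-21260) = 276800 Pa.

P₂ ≈ 276800 Pa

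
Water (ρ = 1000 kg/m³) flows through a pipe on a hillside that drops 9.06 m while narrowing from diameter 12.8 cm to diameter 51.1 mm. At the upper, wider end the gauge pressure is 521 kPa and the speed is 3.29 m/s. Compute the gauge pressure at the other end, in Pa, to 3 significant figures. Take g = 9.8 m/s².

P₂ ≈ 402000 Pa

Mass conservation (A₁v₁ = A₂v₂) gives v₂ = 3.29 × 129/20.5 = 20.6 m/s.
Applying Bernoulli between the two ends and solving for P₂: P₂ = P₁ + ½ρ(v₁² − v₂²) − ρgΔh.
P₂ = 521000 + ½·1000·(3.29² − 20.6²) − 1000·9.8·(−9.06) = 521000 + (-208000) − (-88800) = 402000 Pa.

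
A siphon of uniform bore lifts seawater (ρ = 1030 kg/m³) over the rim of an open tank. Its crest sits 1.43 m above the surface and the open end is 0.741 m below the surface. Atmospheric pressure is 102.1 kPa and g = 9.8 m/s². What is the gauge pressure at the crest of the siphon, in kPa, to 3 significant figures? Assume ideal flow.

-21.9 kPa

The outlet speed comes from Torricelli: v = √(2g·0.741) = 3.81 m/s.
Continuity keeps v the same throughout the tube; from surface to crest, P_atm + 0 = P_top + ½ρv² + ρg·h_top.
P_top = 102100 − ½·1030·3.81² − 1030·9.8·1.43 = 80200 Pa. So P_gauge = P_top − P_atm = -21900 Pa.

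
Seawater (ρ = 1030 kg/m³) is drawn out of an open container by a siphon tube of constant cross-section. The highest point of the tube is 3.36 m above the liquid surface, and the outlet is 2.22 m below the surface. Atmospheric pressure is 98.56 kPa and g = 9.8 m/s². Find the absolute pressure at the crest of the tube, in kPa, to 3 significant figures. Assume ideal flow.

The outlet speed comes from Torricelli: v = √(2g·2.22) = 6.60 m/s.
The bore is uniform, so the speed at the crest is the same v. Bernoulli surface→crest: P_atm = P_top + ½ρv² + ρg·h_top.
P_top = 98560 − ½·1030·6.60² − 1030·9.8·3.36 = 42200 Pa.

P_top ≈ 42.2 kPa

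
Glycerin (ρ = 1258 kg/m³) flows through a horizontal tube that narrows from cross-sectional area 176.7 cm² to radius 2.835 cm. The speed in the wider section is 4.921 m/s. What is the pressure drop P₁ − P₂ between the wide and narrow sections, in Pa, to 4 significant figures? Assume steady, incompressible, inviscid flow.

Continuity gives A₁v₁ = A₂v₂, so v₂ = (176.7 cm²)/(25.25 cm²) × 4.921 m/s = 34.44 m/s.
Along the horizontal streamline, P + ½ρv² is constant.
P₁ − P₂ = ½·1258·(34.44² − 4.921²) = ½·1258·1162 = 730700 Pa.

730700 Pa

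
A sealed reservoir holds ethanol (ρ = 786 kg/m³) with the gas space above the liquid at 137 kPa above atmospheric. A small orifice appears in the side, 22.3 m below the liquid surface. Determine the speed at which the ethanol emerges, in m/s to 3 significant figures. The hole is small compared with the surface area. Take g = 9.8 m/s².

Take point 1 at the surface (v₁ ≈ 0) and point 2 at the hole (at atmospheric pressure). Bernoulli: P₁ + ρg h = P_atm + ½ρv₂².
With P₁ − P_atm = 137000 Pa, v₂ = √(2gh + 2ΔP/ρ) = √(2·9.8·22.3 + 2·137000/786) = 28.0 m/s.

v ≈ 28.0 m/s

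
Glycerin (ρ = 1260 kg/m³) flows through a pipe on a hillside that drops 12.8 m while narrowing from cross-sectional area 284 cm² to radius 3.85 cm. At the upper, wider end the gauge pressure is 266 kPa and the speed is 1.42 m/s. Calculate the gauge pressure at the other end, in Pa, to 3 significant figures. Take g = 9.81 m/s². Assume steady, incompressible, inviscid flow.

P₂ ≈ 378000 Pa

Mass conservation (A₁v₁ = A₂v₂) gives v₂ = 1.42 × 284/46.6 = 8.66 m/s.
Bernoulli: P₁ + ½ρv₁² + ρg h₁ = P₂ + ½ρv₂² + ρg h₂, so P₂ = P₁ + ½ρ(v₁² − v₂²) − ρg(h₂ − h₁).
P₂ = 266000 + ½·1260·(1.42² − 8.66²) − 1260·9.81·(−12.8) = 266000 + (-46000) − (-158000) = 378000 Pa.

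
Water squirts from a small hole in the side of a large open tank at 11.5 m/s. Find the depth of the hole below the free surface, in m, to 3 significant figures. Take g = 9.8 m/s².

6.75 m

Torricelli: v = √(2gh), so h = v²/(2g).
h = 11.5²/(2·9.8) = 132/19.60 = 6.75 m.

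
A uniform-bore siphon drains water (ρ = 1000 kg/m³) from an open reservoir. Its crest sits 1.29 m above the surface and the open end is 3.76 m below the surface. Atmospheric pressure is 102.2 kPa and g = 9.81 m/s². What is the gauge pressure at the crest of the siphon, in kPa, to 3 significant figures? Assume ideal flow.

Bernoulli surface→outlet gives ½v² = g·h_out, so v = √(2·9.81·3.76) = 8.59 m/s.
With constant cross-section the crest speed equals v; applying Bernoulli from the surface up to the crest, P_top = P_atm − ½ρv² − ρg·h_top.
P_top = 102200 − ½·1000·8.59² − 1000·9.81·1.29 = 52700 Pa. So P_gauge = P_top − P_atm = -49500 Pa.

P_gauge ≈ -49.5 kPa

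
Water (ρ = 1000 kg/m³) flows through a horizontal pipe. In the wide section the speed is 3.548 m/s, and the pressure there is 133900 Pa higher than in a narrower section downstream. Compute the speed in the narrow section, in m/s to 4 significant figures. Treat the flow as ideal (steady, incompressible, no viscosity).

Along the level pipe P + ½ρv² is conserved, hence v₂² = v₁² + 2(P₁ − P₂)/ρ.
v₂ = √(3.548² + 2·133900/1000) = √(12.59 + 267.8) = 16.74 m/s.

16.74 m/s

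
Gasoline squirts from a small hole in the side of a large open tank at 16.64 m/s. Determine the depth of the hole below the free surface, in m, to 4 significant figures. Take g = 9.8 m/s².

h ≈ 14.13 m

For a small hole in a large open tank, ½v² = gh, giving h = v²/(2g).
h = 16.64²/(2·9.8) = 276.9/19.60 = 14.13 m.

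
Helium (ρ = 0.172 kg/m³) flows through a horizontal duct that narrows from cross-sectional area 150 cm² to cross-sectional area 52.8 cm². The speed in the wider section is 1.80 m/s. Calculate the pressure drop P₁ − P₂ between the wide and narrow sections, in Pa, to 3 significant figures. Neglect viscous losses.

By continuity, v₂ = v₁·A₁/A₂ = 1.80·(150/52.8) = 5.11 m/s.
Bernoulli (h₁ = h₂): P₁ − P₂ = ½ρ(v₂² − v₁²).
P₁ − P₂ = ½·0.172·(5.11² − 1.80²) = ½·0.172·22.9 = 1.97 Pa.

ΔP ≈ 1.97 Pa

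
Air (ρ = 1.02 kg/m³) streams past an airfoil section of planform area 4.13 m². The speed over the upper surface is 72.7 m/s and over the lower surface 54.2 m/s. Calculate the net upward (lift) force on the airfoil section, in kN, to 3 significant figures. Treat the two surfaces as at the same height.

4.94 kN

The faster flow above has the lower pressure; Bernoulli (same height) gives ΔP = ½ρ(v_up² − v_low²).
ΔP = ½·1.02·(72.7² − 54.2²) = 1200 Pa.
Lift = ΔP · A = 1200 × 4.13 = 4940 N.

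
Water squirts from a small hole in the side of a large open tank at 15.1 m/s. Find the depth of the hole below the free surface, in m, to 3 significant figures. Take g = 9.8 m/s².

h ≈ 11.6 m

For a small hole in a large open tank, ½v² = gh, giving h = v²/(2g).
h = 15.1²/(2·9.8) = 228/19.60 = 11.6 m.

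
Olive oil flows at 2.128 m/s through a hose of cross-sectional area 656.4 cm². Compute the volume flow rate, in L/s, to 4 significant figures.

Q = A·v = 0.06564 m² × 2.128 m/s = 0.1397 m³/s.
Converting: 0.1397 m³/s × 1000 = 139.7 L/s.

Q ≈ 139.7 L/s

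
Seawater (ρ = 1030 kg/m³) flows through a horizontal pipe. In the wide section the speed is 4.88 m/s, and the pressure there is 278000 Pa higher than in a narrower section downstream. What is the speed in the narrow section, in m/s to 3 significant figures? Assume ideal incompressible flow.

v₂ ≈ 23.7 m/s

Horizontal Bernoulli: P₁ + ½ρv₁² = P₂ + ½ρv₂², so v₂² = v₁² + 2(P₁ − P₂)/ρ.
v₂ = √(4.88² + 2·278000/1030) = √(23.8 + 540) = 23.7 m/s.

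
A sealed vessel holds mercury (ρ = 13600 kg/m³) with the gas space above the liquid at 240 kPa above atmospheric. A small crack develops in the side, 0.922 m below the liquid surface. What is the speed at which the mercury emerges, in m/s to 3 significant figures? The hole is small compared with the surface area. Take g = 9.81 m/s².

Take point 1 at the surface (v₁ ≈ 0) and point 2 at the hole (at atmospheric pressure). Bernoulli: P₁ + ρg h = P_atm + ½ρv₂².
With P₁ − P_atm = 240000 Pa, v₂ = √(2gh + 2ΔP/ρ) = √(2·9.81·0.922 + 2·240000/13600) = 7.31 m/s.

v = 7.31 m/s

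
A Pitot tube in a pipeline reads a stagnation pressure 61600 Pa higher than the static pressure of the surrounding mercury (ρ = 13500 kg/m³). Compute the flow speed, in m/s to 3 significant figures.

3.02 m/s

Bernoulli between the free stream and the stagnation point: ½ρv² = P_stag − P_static.
v = √(2ΔP/ρ) = √(2·61600/13500) = 3.02 m/s.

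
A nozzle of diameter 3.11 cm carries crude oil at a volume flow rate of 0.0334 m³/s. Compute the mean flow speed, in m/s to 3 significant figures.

Q = 0.0334 m³/s = 0.0334 m³/s.
v = Q/A = 0.0334 / 0.000760 = 44.0 m/s.

v = 44.0 m/s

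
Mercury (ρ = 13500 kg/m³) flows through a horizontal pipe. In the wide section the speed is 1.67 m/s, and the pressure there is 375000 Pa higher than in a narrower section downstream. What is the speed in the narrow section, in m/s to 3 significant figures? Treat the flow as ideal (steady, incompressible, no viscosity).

v₂ ≈ 7.64 m/s

Along the level pipe P + ½ρv² is conserved, hence v₂² = v₁² + 2(P₁ − P₂)/ρ.
v₂ = √(1.67² + 2·375000/13500) = √(2.79 + 55.6) = 7.64 m/s.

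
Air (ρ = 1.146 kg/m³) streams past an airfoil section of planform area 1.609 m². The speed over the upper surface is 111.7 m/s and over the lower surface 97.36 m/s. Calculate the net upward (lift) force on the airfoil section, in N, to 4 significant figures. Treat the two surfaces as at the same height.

F ≈ 2764 N

The faster flow above has the lower pressure; Bernoulli (same height) gives ΔP = ½ρ(v_up² − v_low²).
ΔP = ½·1.146·(111.7² − 97.36²) = 1718 Pa.
Lift = ΔP · A = 1718 × 1.609 = 2764 N.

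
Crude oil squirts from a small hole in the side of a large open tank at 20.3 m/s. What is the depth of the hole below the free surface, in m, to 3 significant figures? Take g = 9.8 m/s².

For a small hole in a large open tank, ½v² = gh, giving h = v²/(2g).
h = 20.3²/(2·9.8) = 412/19.60 = 21.0 m.

h ≈ 21.0 m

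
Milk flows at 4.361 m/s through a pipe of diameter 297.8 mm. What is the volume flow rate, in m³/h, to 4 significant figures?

Q = 1094 m³/h

Q = A·v = 0.06965 m² × 4.361 m/s = 0.3038 m³/s.
Converting: 0.3038 m³/s × 3600 = 1094 m³/h.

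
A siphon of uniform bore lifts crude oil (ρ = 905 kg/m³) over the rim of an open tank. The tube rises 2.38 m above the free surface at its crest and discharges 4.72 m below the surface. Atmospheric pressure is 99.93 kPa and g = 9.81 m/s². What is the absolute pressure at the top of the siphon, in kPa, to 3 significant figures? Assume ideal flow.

The outlet speed comes from Torricelli: v = √(2g·4.72) = 9.62 m/s.
With constant cross-section the crest speed equals v; applying Bernoulli from the surface up to the crest, P_top = P_atm − ½ρv² − ρg·h_top.
P_top = 99930 − ½·905·9.62² − 905·9.81·2.38 = 36900 Pa.

P_top = 36.9 kPa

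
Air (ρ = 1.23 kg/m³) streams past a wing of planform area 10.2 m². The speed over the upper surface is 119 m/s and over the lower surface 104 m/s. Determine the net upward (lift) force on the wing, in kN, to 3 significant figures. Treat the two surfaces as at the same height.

With equal heights on the two surfaces, Bernoulli gives P_lower − P_upper = ½ρ(v_upper² − v_lower²).
ΔP = ½·1.23·(119² − 104²) = 2060 Pa.
Lift = ΔP · A = 2060 × 10.2 = 21000 N.

F ≈ 21.0 kN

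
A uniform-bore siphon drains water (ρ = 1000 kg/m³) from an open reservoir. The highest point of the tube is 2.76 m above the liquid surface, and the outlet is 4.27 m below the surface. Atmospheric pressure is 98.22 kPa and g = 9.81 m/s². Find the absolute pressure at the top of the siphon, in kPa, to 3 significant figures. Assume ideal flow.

Bernoulli surface→outlet gives ½v² = g·h_out, so v = √(2·9.81·4.27) = 9.15 m/s.
With constant cross-section the crest speed equals v; applying Bernoulli from the surface up to the crest, P_top = P_atm − ½ρv² − ρg·h_top.
P_top = 98220 − ½·1000·9.15² − 1000·9.81·2.76 = 29300 Pa.

P_top ≈ 29.3 kPa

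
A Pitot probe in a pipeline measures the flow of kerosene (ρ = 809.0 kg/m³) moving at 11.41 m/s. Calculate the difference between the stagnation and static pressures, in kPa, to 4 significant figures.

52.66 kPa

At the stagnation point the flow is brought to rest, so Bernoulli gives P_stag − P_static = ½ρv².
ΔP = ½·809.0·11.41² = 52660 Pa.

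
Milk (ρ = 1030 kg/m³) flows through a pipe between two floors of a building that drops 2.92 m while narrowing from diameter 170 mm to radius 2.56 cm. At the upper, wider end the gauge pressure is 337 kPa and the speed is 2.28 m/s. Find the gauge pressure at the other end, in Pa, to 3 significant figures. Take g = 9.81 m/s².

P₂ ≈ 43800 Pa

The volume flow rate is constant, so v₂ = (A₁/A₂)v₁ = (227/20.6)·2.28 = 25.1 m/s.
Bernoulli: P₁ + ½ρv₁² + ρg h₁ = P₂ + ½ρv₂² + ρg h₂, so P₂ = P₁ + ½ρ(v₁² − v₂²) − ρg(h₂ − h₁).
P₂ = 337000 + ½·1030·(2.28² − 25.1²) − 1030·9.81·(−2.92) = 337000 + (-323000) − (-29500) = 43800 Pa.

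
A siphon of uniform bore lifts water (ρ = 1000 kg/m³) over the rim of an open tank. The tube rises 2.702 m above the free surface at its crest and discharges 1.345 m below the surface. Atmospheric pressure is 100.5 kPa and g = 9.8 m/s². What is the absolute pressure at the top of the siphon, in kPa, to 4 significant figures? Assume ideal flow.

The outlet speed comes from Torricelli: v = √(2g·1.345) = 5.134 m/s.
With constant cross-section the crest speed equals v; applying Bernoulli from the surface up to the crest, P_top = P_atm − ½ρv² − ρg·h_top.
P_top = 100500 − ½·1000·5.134² − 1000·9.8·2.702 = 60840 Pa.

P_top ≈ 60.84 kPa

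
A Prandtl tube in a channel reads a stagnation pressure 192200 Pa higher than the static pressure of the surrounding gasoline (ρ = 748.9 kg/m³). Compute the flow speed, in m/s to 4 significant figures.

The dynamic pressure equals the rise in static pressure at the stagnation point: ΔP = ½ρv².
v = √(2ΔP/ρ) = √(2·192200/748.9) = 22.66 m/s.

v ≈ 22.66 m/s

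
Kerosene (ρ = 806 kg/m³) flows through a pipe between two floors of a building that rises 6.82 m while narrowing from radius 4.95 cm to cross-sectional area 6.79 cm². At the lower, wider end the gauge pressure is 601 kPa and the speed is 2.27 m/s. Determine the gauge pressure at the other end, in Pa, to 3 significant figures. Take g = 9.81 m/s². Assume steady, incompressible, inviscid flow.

Mass conservation (A₁v₁ = A₂v₂) gives v₂ = 2.27 × 77.0/6.79 = 25.7 m/s.
Bernoulli: P₁ + ½ρv₁² + ρg h₁ = P₂ + ½ρv₂² + ρg h₂, so P₂ = P₁ + ½ρ(v₁² − v₂²) − ρg(h₂ − h₁).
P₂ = 601000 + ½·806·(2.27² − 25.7²) − 806·9.81·(+6.82) = 601000 + (-265000) − (53900) = 282000 Pa.

P₂ ≈ 282000 Pa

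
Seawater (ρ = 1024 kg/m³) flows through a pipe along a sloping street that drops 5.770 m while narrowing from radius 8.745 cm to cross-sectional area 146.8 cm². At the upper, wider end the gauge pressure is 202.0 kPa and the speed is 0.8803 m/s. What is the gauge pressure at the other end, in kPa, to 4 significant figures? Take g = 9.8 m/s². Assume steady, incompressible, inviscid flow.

The volume flow rate is constant, so v₂ = (A₁/A₂)v₁ = (240.3/146.8)·0.8803 = 1.441 m/s.
Bernoulli: P₁ + ½ρv₁² + ρg h₁ = P₂ + ½ρv₂² + ρg h₂, so P₂ = P₁ + ½ρ(v₁² − v₂²) − ρg(h₂ − h₁).
P₂ = 202000 + ½·1024·(0.8803² − 1.441²) − 1024·9.8·(−5.770) = 202000 + (-666.0) − (-57900) = 259200 Pa.

P₂ = 259.2 kPa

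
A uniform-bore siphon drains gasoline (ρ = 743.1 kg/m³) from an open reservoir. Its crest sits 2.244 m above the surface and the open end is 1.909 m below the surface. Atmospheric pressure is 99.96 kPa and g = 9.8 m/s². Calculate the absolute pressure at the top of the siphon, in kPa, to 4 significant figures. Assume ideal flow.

The outlet speed comes from Torricelli: v = √(2g·1.909) = 6.117 m/s.
The bore is uniform, so the speed at the crest is the same v. Bernoulli surface→crest: P_atm = P_top + ½ρv² + ρg·h_top.
P_top = 99960 − ½·743.1·6.117² − 743.1·9.8·2.244 = 69720 Pa.

P_top ≈ 69.72 kPa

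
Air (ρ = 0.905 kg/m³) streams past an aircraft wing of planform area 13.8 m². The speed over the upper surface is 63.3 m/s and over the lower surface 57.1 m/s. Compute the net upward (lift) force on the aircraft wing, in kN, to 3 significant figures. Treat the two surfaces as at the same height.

The faster flow above has the lower pressure; Bernoulli (same height) gives ΔP = ½ρ(v_up² − v_low²).
ΔP = ½·0.905·(63.3² − 57.1²) = 338 Pa.
Lift = ΔP · A = 338 × 13.8 = 4660 N.

F ≈ 4.66 kN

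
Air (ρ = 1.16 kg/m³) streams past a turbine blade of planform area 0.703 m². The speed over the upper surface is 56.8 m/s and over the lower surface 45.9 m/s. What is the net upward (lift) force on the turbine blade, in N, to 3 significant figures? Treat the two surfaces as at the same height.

F ≈ 456 N

With equal heights on the two surfaces, Bernoulli gives P_lower − P_upper = ½ρ(v_upper² − v_lower²).
ΔP = ½·1.16·(56.8² − 45.9²) = 649 Pa.
Lift = ΔP · A = 649 × 0.703 = 456 N.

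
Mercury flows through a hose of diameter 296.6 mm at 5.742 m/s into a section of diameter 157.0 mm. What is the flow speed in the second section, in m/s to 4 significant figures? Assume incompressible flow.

By continuity, v₂ = v₁·A₁/A₂ = 5.742·(690.9/193.6) = 20.49 m/s.

v₂ = 20.49 m/s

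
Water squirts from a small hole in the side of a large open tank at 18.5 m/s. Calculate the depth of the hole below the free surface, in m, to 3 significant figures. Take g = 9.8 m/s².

Inverting v = √(2gh) gives h = v² / 2g.
h = 18.5²/(2·9.8) = 342/19.60 = 17.5 m.

17.5 m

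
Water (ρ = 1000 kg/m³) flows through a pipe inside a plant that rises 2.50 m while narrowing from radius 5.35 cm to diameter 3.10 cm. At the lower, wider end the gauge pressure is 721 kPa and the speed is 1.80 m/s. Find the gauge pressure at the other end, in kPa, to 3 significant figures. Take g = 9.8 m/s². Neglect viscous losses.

P₂ ≈ 468 kPa

Continuity gives A₁v₁ = A₂v₂, so v₂ = (89.9 cm²)/(7.55 cm²) × 1.80 m/s = 21.4 m/s.
Energy conservation along the streamline gives P₂ = P₁ − ½ρ(v₂² − v₁²) − ρg(h₂ − h₁).
P₂ = 721000 + ½·1000·(1.80² − 21.4²) − 1000·9.8·(+2.50) = 721000 + (-228000) − (24500) = 468000 Pa.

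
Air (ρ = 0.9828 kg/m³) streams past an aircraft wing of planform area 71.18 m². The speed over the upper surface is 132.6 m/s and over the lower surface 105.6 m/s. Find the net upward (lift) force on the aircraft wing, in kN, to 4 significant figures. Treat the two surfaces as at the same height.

From P + ½ρv² = const at equal height, P_low − P_up = ½ρ(v_up² − v_low²).
ΔP = ½·0.9828·(132.6² − 105.6²) = 3160 Pa.
Lift = ΔP · A = 3160 × 71.18 = 225000 N.

225.0 kN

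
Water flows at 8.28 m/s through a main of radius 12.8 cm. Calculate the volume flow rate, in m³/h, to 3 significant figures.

Q = A·v = 0.0515 m² × 8.28 m/s = 0.426 m³/s.
Converting: 0.426 m³/s × 3600 = 1530 m³/h.

Q ≈ 1530 m³/h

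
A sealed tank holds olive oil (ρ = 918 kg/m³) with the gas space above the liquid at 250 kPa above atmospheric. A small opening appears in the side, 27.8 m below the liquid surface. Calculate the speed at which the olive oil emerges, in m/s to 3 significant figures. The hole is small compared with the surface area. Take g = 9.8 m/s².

Take point 1 at the surface (v₁ ≈ 0) and point 2 at the hole (at atmospheric pressure). Bernoulli: P₁ + ρg h = P_atm + ½ρv₂².
With P₁ − P_atm = 250000 Pa, v₂ = √(2gh + 2ΔP/ρ) = √(2·9.8·27.8 + 2·250000/918) = 33.0 m/s.

v ≈ 33.0 m/s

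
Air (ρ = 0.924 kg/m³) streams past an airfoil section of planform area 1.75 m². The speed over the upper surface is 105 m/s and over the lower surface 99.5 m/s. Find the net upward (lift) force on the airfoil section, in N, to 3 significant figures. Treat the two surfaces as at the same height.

909 N

From P + ½ρv² = const at equal height, P_low − P_up = ½ρ(v_up² − v_low²).
ΔP = ½·0.924·(105² − 99.5²) = 520 Pa.
Lift = ΔP · A = 520 × 1.75 = 909 N.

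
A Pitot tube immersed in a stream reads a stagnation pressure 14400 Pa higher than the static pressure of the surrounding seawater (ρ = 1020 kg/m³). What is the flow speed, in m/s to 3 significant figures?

Bernoulli between the free stream and the stagnation point: ½ρv² = P_stag − P_static.
v = √(2ΔP/ρ) = √(2·14400/1020) = 5.31 m/s.

v = 5.31 m/s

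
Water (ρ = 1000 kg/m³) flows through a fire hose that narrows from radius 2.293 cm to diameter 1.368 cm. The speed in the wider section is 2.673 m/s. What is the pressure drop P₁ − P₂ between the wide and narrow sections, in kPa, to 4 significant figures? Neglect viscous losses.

Mass conservation (A₁v₁ = A₂v₂) gives v₂ = 2.673 × 16.52/1.470 = 30.04 m/s.
Bernoulli (h₁ = h₂): P₁ − P₂ = ½ρ(v₂² − v₁²).
P₁ − P₂ = ½·1000·(30.04² − 2.673²) = ½·1000·895.2 = 447600 Pa.

ΔP = 447.6 kPa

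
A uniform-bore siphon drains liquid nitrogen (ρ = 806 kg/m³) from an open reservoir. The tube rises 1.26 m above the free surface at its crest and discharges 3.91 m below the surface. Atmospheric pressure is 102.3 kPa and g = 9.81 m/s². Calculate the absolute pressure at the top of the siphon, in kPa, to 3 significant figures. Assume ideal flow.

P_top ≈ 61.4 kPa

Bernoulli surface→outlet gives ½v² = g·h_out, so v = √(2·9.81·3.91) = 8.76 m/s.
Continuity keeps v the same throughout the tube; from surface to crest, P_atm + 0 = P_top + ½ρv² + ρg·h_top.
P_top = 102300 − ½·806·8.76² − 806·9.81·1.26 = 61400 Pa.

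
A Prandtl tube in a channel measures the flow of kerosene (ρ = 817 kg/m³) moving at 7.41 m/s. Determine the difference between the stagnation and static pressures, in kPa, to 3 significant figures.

At the stagnation point the flow is brought to rest, so Bernoulli gives P_stag − P_static = ½ρv².
ΔP = ½·817·7.41² = 22400 Pa.

ΔP ≈ 22.4 kPa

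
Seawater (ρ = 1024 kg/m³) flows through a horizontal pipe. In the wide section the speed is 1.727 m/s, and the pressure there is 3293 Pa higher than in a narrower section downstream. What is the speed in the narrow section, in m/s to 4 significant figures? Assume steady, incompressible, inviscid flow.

Along the level pipe P + ½ρv² is conserved, hence v₂² = v₁² + 2(P₁ − P₂)/ρ.
v₂ = √(1.727² + 2·3293/1024) = √(2.983 + 6.432) = 3.068 m/s.

v₂ ≈ 3.068 m/s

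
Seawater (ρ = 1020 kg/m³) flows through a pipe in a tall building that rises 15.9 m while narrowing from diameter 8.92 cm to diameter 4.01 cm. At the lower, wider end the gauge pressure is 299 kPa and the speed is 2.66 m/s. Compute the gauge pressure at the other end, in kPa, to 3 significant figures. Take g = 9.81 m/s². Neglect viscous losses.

The volume flow rate is constant, so v₂ = (A₁/A₂)v₁ = (62.5/12.6)·2.66 = 13.2 m/s.
Bernoulli: P₁ + ½ρv₁² + ρg h₁ = P₂ + ½ρv₂² + ρg h₂, so P₂ = P₁ + ½ρ(v₁² − v₂²) − ρg(h₂ − h₁).
P₂ = 299000 + ½·1020·(2.66² − 13.2²) − 1020·9.81·(+15.9) = 299000 + (-84700) − (159000) = 55200 Pa.

55.2 kPa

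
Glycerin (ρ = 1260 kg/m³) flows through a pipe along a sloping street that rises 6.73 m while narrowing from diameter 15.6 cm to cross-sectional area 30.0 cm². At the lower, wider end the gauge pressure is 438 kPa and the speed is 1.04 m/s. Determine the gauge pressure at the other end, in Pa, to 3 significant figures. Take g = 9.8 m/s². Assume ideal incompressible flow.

P₂ = 328000 Pa

Mass conservation (A₁v₁ = A₂v₂) gives v₂ = 1.04 × 191/30.0 = 6.63 m/s.
Energy conservation along the streamline gives P₂ = P₁ − ½ρ(v₂² − v₁²) − ρg(h₂ − h₁).
P₂ = 438000 + ½·1260·(1.04² − 6.63²) − 1260·9.8·(+6.73) = 438000 + (-27000) − (83100) = 328000 Pa.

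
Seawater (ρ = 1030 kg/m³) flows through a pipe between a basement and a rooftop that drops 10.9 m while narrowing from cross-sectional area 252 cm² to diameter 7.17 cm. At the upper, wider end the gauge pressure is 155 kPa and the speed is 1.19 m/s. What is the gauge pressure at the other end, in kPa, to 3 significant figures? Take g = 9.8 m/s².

The volume flow rate is constant, so v₂ = (A₁/A₂)v₁ = (252/40.4)·1.19 = 7.43 m/s.
Applying Bernoulli between the two ends and solving for P₂: P₂ = P₁ + ½ρ(v₁² − v₂²) − ρgΔh.
P₂ = 155000 + ½·1030·(1.19² − 7.43²) − 1030·9.8·(−10.9) = 155000 + (-27700) − (-110000) = 237000 Pa.

P₂ ≈ 237 kPa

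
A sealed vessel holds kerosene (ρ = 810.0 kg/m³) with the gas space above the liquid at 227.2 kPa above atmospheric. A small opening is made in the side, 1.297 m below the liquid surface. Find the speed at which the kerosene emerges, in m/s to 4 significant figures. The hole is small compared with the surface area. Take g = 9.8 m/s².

v ≈ 24.22 m/s

Take point 1 at the surface (v₁ ≈ 0) and point 2 at the hole (at atmospheric pressure). Bernoulli: P₁ + ρg h = P_atm + ½ρv₂².
With P₁ − P_atm = 227200 Pa, v₂ = √(2gh + 2ΔP/ρ) = √(2·9.8·1.297 + 2·227200/810.0) = 24.22 m/s.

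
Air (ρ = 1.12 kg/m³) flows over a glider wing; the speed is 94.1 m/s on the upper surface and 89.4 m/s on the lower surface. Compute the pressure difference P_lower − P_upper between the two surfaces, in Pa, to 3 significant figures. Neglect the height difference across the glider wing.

ΔP = 483 Pa

The pressure is lower where the speed is higher: ΔP = ½ρ(v_up² − v_low²).
ΔP = ½·1.12·(94.1² − 89.4²) = 483 Pa.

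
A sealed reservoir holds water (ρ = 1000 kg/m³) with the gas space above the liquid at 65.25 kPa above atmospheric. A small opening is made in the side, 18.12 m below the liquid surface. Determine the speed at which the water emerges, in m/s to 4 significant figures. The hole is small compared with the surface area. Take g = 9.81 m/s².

Take point 1 at the surface (v₁ ≈ 0) and point 2 at the hole (at atmospheric pressure). Bernoulli: P₁ + ρg h = P_atm + ½ρv₂².
With P₁ − P_atm = 65250 Pa, v₂ = √(2gh + 2ΔP/ρ) = √(2·9.81·18.12 + 2·65250/1000) = 22.05 m/s.

v = 22.05 m/s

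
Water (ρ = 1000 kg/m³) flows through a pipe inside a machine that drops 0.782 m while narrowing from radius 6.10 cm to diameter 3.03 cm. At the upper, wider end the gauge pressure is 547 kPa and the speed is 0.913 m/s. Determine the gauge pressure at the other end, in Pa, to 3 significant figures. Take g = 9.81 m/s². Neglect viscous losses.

The volume flow rate is constant, so v₂ = (A₁/A₂)v₁ = (117/7.21)·0.913 = 14.8 m/s.
Energy conservation along the streamline gives P₂ = P₁ − ½ρ(v₂² − v₁²) − ρg(h₂ − h₁).
P₂ = 547000 + ½·1000·(0.913² − 14.8²) − 1000·9.81·(−0.782) = 547000 + (-109000) − (-7670) = 446000 Pa.

P₂ ≈ 446000 Pa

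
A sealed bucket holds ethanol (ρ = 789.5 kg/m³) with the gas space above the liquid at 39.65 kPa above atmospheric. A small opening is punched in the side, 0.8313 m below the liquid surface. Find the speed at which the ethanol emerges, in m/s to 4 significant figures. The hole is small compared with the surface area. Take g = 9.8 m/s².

v ≈ 10.80 m/s

Take point 1 at the surface (v₁ ≈ 0) and point 2 at the hole (at atmospheric pressure). Bernoulli: P₁ + ρg h = P_atm + ½ρv₂².
With P₁ − P_atm = 39650 Pa, v₂ = √(2gh + 2ΔP/ρ) = √(2·9.8·0.8313 + 2·39650/789.5) = 10.80 m/s.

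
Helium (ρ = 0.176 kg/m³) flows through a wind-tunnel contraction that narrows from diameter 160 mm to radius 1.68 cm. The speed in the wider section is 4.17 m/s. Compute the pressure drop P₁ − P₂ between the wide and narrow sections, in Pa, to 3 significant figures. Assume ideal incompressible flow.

785 Pa

Continuity gives A₁v₁ = A₂v₂, so v₂ = (201 cm²)/(8.87 cm²) × 4.17 m/s = 94.6 m/s.
Bernoulli (h₁ = h₂): P₁ − P₂ = ½ρ(v₂² − v₁²).
P₁ − P₂ = ½·0.176·(94.6² − 4.17²) = ½·0.176·8920 = 785 Pa.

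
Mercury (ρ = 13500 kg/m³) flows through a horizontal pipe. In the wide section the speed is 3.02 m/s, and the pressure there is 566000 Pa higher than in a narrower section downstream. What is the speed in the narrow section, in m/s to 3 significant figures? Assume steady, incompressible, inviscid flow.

With h₁ = h₂, rearranging Bernoulli gives v₂ = √(v₁² + 2ΔP/ρ).
v₂ = √(3.02² + 2·566000/13500) = √(9.12 + 83.9) = 9.64 m/s.

9.64 m/s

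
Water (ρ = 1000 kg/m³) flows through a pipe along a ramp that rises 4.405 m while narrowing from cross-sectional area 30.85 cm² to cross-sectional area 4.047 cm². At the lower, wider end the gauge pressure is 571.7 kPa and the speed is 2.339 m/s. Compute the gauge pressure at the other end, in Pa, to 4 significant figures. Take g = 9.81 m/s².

Continuity gives A₁v₁ = A₂v₂, so v₂ = (30.85 cm²)/(4.047 cm²) × 2.339 m/s = 17.83 m/s.
Bernoulli: P₁ + ½ρv₁² + ρg h₁ = P₂ + ½ρv₂² + ρg h₂, so P₂ = P₁ + ½ρ(v₁² − v₂²) − ρg(h₂ − h₁).
P₂ = 571700 + ½·1000·(2.339² − 17.83²) − 1000·9.81·(+4.405) = 571700 + (-156200) − (43210) = 372300 Pa.

P₂ = 372300 Pa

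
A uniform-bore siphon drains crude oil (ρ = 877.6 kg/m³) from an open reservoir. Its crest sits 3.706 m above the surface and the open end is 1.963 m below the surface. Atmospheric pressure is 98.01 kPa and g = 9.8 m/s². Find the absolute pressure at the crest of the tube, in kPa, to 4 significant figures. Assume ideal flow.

From the surface to the outlet (both open to atmosphere, surface at rest): v = √(2g·h_out) = √(2·9.8·1.963) = 6.203 m/s.
Continuity keeps v the same throughout the tube; from surface to crest, P_atm + 0 = P_top + ½ρv² + ρg·h_top.
P_top = 98010 − ½·877.6·6.203² − 877.6·9.8·3.706 = 49250 Pa.

P_top = 49.25 kPa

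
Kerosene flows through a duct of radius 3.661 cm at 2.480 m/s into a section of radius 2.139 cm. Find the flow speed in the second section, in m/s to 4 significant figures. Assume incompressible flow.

7.265 m/s

Mass conservation (A₁v₁ = A₂v₂) gives v₂ = 2.480 × 42.11/14.37 = 7.265 m/s.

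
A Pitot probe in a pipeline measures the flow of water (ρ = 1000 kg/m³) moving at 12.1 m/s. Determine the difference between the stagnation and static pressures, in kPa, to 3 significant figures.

ΔP ≈ 73.2 kPa

The dynamic pressure equals the rise in static pressure at the stagnation point: ΔP = ½ρv².
ΔP = ½·1000·12.1² = 73200 Pa.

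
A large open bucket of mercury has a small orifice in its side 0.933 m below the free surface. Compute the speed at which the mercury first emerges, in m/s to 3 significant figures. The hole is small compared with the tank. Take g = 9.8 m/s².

Bernoulli from surface to hole (P equal, v_surface ≈ 0): v = √(2gh) = √(2×9.8×0.933) = 4.28 m/s.

v ≈ 4.28 m/s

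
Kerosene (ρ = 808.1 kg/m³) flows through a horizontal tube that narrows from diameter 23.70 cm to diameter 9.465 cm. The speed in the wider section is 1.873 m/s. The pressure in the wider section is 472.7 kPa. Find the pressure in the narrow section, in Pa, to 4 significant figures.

By continuity, v₂ = v₁·A₁/A₂ = 1.873·(441.2/70.36) = 11.74 m/s.
The pipe is horizontal, so Bernoulli reduces to P₁ + ½ρv₁² = P₂ + ½ρv₂².
P₂ = P₁ − ½ρ(v₂² − v₁²) = 472700 − ½·808.1·(11.74² − 1.873²) = 472700 − 54300 = 418400 Pa.

P₂ ≈ 418400 Pa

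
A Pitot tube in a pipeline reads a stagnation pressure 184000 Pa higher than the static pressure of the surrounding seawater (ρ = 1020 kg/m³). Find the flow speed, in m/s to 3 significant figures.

At the stagnation point the flow is brought to rest, so Bernoulli gives P_stag − P_static = ½ρv².
v = √(2ΔP/ρ) = √(2·184000/1020) = 19.0 m/s.

v ≈ 19.0 m/s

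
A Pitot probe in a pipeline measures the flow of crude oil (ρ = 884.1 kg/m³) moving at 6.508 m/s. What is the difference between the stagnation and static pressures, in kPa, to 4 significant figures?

The dynamic pressure equals the rise in static pressure at the stagnation point: ΔP = ½ρv².
ΔP = ½·884.1·6.508² = 18720 Pa.

ΔP = 18.72 kPa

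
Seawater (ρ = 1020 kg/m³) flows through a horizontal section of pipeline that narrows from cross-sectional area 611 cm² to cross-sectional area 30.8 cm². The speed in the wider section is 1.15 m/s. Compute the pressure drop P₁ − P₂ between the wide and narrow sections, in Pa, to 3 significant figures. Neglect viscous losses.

265000 Pa

Mass conservation (A₁v₁ = A₂v₂) gives v₂ = 1.15 × 611/30.8 = 22.8 m/s.
Bernoulli (h₁ = h₂): P₁ − P₂ = ½ρ(v₂² − v₁²).
P₁ − P₂ = ½·1020·(22.8² − 1.15²) = ½·1020·519 = 265000 Pa.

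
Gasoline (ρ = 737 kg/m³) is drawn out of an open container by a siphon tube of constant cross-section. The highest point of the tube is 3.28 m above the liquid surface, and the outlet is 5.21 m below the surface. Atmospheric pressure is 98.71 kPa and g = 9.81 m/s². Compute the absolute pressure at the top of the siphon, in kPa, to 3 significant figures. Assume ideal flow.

From the surface to the outlet (both open to atmosphere, surface at rest): v = √(2g·h_out) = √(2·9.81·5.21) = 10.1 m/s.
Continuity keeps v the same throughout the tube; from surface to crest, P_atm + 0 = P_top + ½ρv² + ρg·h_top.
P_top = 98710 − ½·737·10.1² − 737·9.81·3.28 = 37300 Pa.

P_top ≈ 37.3 kPa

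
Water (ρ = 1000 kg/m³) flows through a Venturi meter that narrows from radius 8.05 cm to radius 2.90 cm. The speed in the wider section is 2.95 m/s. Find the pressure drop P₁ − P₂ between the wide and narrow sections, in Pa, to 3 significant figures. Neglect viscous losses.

By continuity, v₂ = v₁·A₁/A₂ = 2.95·(204/26.4) = 22.7 m/s.
Bernoulli (h₁ = h₂): P₁ − P₂ = ½ρ(v₂² − v₁²).
P₁ − P₂ = ½·1000·(22.7² − 2.95²) = ½·1000·508 = 254000 Pa.

ΔP ≈ 254000 Pa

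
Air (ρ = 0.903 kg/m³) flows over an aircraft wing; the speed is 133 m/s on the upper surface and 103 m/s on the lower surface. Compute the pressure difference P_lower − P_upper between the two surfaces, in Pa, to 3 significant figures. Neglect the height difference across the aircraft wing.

ΔP = 3200 Pa

With negligible Δh, P + ½ρv² is constant, so P_low − P_up = ½ρ(v_up² − v_low²).
ΔP = ½·0.903·(133² − 103²) = 3200 Pa.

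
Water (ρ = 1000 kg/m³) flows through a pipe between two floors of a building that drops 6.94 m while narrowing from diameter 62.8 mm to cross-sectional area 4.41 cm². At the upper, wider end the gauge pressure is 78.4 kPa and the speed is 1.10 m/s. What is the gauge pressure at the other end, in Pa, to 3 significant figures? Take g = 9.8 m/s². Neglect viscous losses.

P₂ = 117000 Pa

By continuity, v₂ = v₁·A₁/A₂ = 1.10·(31.0/4.41) = 7.73 m/s.
Bernoulli: P₁ + ½ρv₁² + ρg h₁ = P₂ + ½ρv₂² + ρg h₂, so P₂ = P₁ + ½ρ(v₁² − v₂²) − ρg(h₂ − h₁).
P₂ = 78400 + ½·1000·(1.10² − 7.73²) − 1000·9.8·(−6.94) = 78400 + (-29200) − (-68000) = 117000 Pa.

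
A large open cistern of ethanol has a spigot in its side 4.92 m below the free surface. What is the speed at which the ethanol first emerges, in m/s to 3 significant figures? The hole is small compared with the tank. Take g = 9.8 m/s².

v ≈ 9.82 m/s

Bernoulli from surface to hole (P equal, v_surface ≈ 0): v = √(2gh) = √(2×9.8×4.92) = 9.82 m/s.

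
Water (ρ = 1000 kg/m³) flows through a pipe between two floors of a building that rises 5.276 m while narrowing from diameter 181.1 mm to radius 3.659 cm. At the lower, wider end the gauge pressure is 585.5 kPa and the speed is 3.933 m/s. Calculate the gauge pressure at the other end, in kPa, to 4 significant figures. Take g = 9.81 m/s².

251.4 kPa

The volume flow rate is constant, so v₂ = (A₁/A₂)v₁ = (257.6/42.06)·3.933 = 24.09 m/s.
Applying Bernoulli between the two ends and solving for P₂: P₂ = P₁ + ½ρ(v₁² − v₂²) − ρgΔh.
P₂ = 585500 + ½·1000·(3.933² − 24.09²) − 1000·9.81·(+5.276) = 585500 + (-282300) − (51760) = 251400 Pa.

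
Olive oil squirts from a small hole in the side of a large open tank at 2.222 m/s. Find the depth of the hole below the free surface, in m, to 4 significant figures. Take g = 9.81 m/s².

For a small hole in a large open tank, ½v² = gh, giving h = v²/(2g).
h = 2.222²/(2·9.81) = 4.937/19.62 = 0.2516 m.

0.2516 m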